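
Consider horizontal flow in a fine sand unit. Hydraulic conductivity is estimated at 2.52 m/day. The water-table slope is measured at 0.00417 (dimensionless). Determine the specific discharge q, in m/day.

Hydraulic gradient i = 0.00417.
Specific discharge q = K · i = 2.520 × 0.004170 = 0.01051 m/day.

0.0105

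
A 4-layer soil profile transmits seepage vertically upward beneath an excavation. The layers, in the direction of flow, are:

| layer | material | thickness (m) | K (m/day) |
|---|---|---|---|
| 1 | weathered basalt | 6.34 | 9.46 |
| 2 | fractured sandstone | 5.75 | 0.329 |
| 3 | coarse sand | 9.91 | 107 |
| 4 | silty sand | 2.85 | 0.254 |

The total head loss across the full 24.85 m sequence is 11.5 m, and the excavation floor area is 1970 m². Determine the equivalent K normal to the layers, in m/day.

0.844

Flow is perpendicular to layering, so the layers act in series and the equivalent K is the thickness-weighted harmonic mean.
Total thickness L = 6.34 + 5.75 + 9.91 + 2.85 = 24.85 m.
Σ(b_i/K_i) = 6.34/9.46 + 5.75/0.329 + 9.91/107 + 2.85/0.254 = 29.46 d.
K_eq = L / Σ(b_i/K_i) = 24.85 / 29.46 = 0.8435 m/day.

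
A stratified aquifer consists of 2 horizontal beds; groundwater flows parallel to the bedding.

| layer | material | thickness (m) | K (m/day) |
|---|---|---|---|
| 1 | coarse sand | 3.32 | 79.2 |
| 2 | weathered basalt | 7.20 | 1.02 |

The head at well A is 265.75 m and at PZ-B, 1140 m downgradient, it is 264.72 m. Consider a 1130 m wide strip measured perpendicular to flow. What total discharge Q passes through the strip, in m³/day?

276

Flow is parallel to layering, so each bed carries its own Darcy discharge and the transmissivities add.
Σ(K_i·b_i) = 79.2×3.32 + 1.02×7.20 = 270.3 m²/day.
Hydraulic gradient i = (265.75 − 264.72) / 1140 = 1.03 / 1140 = 0.0009035.
Q = Σ(K_i·b_i) · W · i = 270.3 × 1130 × 0.0009035 = 276.0 m³/day.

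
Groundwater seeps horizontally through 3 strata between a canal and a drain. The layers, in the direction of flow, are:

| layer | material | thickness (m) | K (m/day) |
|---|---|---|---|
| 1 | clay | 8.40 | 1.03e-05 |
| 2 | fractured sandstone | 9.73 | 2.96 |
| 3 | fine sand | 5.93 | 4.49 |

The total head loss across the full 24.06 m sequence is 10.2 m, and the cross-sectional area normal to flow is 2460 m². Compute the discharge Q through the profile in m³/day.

Flow is perpendicular to layering, so the layers act in series and the equivalent K is the thickness-weighted harmonic mean.
Total thickness L = 8.40 + 9.73 + 5.93 = 24.06 m.
Σ(b_i/K_i) = 8.40/1.03e-05 + 9.73/2.96 + 5.93/4.49 = 8.155e+05 d.
K_eq = L / Σ(b_i/K_i) = 24.06 / 8.155e+05 = 2.950e-05 m/day.
Q = K_eq · A · (Δh/L) = 2.950e-05 × 2460 × (10.2/24.06) = 0.03077 m³/day.

0.0308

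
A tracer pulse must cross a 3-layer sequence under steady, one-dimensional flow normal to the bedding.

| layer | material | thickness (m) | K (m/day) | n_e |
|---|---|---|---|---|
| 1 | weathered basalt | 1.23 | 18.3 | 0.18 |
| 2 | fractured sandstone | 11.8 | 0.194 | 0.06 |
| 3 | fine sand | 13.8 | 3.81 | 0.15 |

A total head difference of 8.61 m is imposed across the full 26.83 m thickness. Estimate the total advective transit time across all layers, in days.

22.5

With flow normal to the layers, continuity requires the same specific discharge q through every layer.
Σ(b_i/K_i) = 1.23/18.3 + 11.8/0.194 + 13.8/3.81 = 64.51 d.
q = Δh / Σ(b_i/K_i) = 8.61 / 64.51 = 0.1335 m/day.
In each layer the seepage velocity is v_i = q/n_i, so the layer transit time is t_i = b_i·n_i / q:
  layer 1 (weathered basalt): t_1 = 1.23 × 0.18 / 0.1335 = 1.659 d
  layer 2 (fractured sandstone): t_2 = 11.8 × 0.06 / 0.1335 = 5.305 d
  layer 3 (fine sand): t_3 = 13.8 × 0.15 / 0.1335 = 15.51 d
Total t = Σ t_i = 22.47 days.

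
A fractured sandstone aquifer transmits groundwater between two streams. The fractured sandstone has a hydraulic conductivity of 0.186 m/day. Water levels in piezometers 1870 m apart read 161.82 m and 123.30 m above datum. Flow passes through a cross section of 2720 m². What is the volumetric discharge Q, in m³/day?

Hydraulic gradient i = (161.82 − 123.30) / 1870 = 38.52 / 1870 = 0.02060.
Darcy's law: Q = K · A · i = 0.1860 × 2720 × 0.02060 = 10.42 m³/day.

10.4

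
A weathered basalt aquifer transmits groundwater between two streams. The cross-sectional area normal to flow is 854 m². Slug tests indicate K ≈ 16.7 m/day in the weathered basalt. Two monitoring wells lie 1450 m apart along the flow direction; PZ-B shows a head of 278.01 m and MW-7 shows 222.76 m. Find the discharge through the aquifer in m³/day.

Hydraulic gradient i = (278.01 − 222.76) / 1450 = 55.25 / 1450 = 0.03810.
Darcy's law: Q = K · A · i = 16.70 × 854.0 × 0.03810 = 543.4 m³/day.

543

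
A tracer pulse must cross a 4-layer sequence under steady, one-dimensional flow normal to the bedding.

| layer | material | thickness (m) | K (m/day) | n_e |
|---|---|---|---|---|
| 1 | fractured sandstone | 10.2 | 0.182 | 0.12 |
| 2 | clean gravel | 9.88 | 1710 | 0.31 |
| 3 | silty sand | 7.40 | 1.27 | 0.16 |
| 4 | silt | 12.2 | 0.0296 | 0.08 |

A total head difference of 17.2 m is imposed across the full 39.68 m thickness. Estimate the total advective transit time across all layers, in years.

With flow normal to the layers, continuity requires the same specific discharge q through every layer.
Σ(b_i/K_i) = 10.2/0.182 + 9.88/1710 + 7.40/1.27 + 12.2/0.0296 = 474.0 d.
q = Δh / Σ(b_i/K_i) = 17.2 / 474.0 = 0.03628 m/day.
In each layer the seepage velocity is v_i = q/n_i, so the layer transit time is t_i = b_i·n_i / q:
  layer 1 (fractured sandstone): t_1 = 10.2 × 0.12 / 0.03628 = 33.73 d
  layer 2 (clean gravel): t_2 = 9.88 × 0.31 / 0.03628 = 84.41 d
  layer 3 (silty sand): t_3 = 7.40 × 0.16 / 0.03628 = 32.63 d
  layer 4 (silt): t_4 = 12.2 × 0.08 / 0.03628 = 26.90 d
Total t = Σ t_i = 177.7 days = 0.4865 years.

0.486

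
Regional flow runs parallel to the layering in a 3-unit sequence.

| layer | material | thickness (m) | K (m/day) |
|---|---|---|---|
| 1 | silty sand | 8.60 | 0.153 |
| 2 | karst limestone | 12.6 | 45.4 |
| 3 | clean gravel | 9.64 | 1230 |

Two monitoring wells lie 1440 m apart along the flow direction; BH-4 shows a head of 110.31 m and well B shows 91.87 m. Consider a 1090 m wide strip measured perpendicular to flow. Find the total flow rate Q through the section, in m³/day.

174000

Flow is parallel to layering, so each bed carries its own Darcy discharge and the transmissivities add.
Σ(K_i·b_i) = 0.153×8.60 + 45.4×12.6 + 1230×9.64 = 12431 m²/day.
Hydraulic gradient i = (110.31 − 91.87) / 1440 = 18.44 / 1440 = 0.01281.
Q = Σ(K_i·b_i) · W · i = 12431 × 1090 × 0.01281 = 1.735e+05 m³/day.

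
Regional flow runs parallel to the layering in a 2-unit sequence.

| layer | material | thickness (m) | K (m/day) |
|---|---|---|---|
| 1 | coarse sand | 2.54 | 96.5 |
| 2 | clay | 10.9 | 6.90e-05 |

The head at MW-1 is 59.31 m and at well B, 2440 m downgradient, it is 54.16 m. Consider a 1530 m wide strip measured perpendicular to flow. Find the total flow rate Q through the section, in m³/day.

Flow is parallel to layering, so each bed carries its own Darcy discharge and the transmissivities add.
Σ(K_i·b_i) = 96.5×2.54 + 6.90e-05×10.9 = 245.1 m²/day.
Hydraulic gradient i = (59.31 − 54.16) / 2440 = 5.15 / 2440 = 0.002111.
Q = Σ(K_i·b_i) · W · i = 245.1 × 1530 × 0.002111 = 791.5 m³/day.

792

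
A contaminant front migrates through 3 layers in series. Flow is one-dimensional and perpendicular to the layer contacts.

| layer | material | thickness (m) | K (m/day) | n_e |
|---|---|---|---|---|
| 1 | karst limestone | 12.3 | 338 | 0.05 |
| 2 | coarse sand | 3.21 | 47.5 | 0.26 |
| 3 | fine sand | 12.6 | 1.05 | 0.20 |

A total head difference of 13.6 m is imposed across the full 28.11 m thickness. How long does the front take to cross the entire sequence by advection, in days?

3.53

With flow normal to the layers, continuity requires the same specific discharge q through every layer.
Σ(b_i/K_i) = 12.3/338 + 3.21/47.5 + 12.6/1.05 = 12.10 d.
q = Δh / Σ(b_i/K_i) = 13.6 / 12.10 = 1.124 m/day.
In each layer the seepage velocity is v_i = q/n_i, so the layer transit time is t_i = b_i·n_i / q:
  layer 1 (karst limestone): t_1 = 12.3 × 0.05 / 1.124 = 0.5473 d
  layer 2 (coarse sand): t_2 = 3.21 × 0.26 / 1.124 = 0.7428 d
  layer 3 (fine sand): t_3 = 12.6 × 0.20 / 1.124 = 2.243 d
Total t = Σ t_i = 3.533 days.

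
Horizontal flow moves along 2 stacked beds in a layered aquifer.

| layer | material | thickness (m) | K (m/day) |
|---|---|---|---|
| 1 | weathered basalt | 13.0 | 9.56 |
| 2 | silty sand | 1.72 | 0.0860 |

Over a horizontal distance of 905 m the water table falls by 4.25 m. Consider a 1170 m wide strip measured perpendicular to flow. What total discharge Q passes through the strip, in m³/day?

684

Flow is parallel to layering, so each bed carries its own Darcy discharge and the transmissivities add.
Σ(K_i·b_i) = 9.56×13.0 + 0.0860×1.72 = 124.4 m²/day.
Hydraulic gradient i = Δh / L = 4.25 / 905 = 0.004696.
Q = Σ(K_i·b_i) · W · i = 124.4 × 1170 × 0.004696 = 683.7 m³/day.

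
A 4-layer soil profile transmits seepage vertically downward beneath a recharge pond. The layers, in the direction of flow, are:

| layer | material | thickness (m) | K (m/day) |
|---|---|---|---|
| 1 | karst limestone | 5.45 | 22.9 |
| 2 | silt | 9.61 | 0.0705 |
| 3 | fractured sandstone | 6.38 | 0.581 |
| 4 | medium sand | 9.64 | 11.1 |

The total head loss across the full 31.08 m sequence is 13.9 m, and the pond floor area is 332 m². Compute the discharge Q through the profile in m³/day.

31.1

Flow is perpendicular to layering, so the layers act in series and the equivalent K is the thickness-weighted harmonic mean.
Total thickness L = 5.45 + 9.61 + 6.38 + 9.64 = 31.08 m.
Σ(b_i/K_i) = 5.45/22.9 + 9.61/0.0705 + 6.38/0.581 + 9.64/11.1 = 148.4 d.
K_eq = L / Σ(b_i/K_i) = 31.08 / 148.4 = 0.2094 m/day.
Q = K_eq · A · (Δh/L) = 0.2094 × 332 × (13.9/31.08) = 31.10 m³/day.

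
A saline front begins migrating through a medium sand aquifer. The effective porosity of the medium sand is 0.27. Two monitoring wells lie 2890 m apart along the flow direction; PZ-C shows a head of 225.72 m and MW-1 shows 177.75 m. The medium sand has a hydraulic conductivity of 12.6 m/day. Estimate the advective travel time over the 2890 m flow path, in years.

Hydraulic gradient i = (225.72 − 177.75) / 2890 = 47.97 / 2890 = 0.01660.
Darcy flux q = K · i = 12.60 × 0.01660 = 0.2091 m/day.
Seepage velocity v = q / n_e = 0.2091 / 0.27 = 0.7746 m/day.
Travel time t = L / v = 2890 / 0.7746 = 3731 days = 10.21 years.

10.2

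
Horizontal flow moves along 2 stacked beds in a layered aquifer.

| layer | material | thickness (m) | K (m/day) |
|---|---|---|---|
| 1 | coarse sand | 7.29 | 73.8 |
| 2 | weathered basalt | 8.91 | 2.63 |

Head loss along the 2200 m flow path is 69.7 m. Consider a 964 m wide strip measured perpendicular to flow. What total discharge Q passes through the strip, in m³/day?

Flow is parallel to layering, so each bed carries its own Darcy discharge and the transmissivities add.
Σ(K_i·b_i) = 73.8×7.29 + 2.63×8.91 = 561.4 m²/day.
Hydraulic gradient i = Δh / L = 69.7 / 2200 = 0.03168.
Q = Σ(K_i·b_i) · W · i = 561.4 × 964 × 0.03168 = 17147 m³/day.

17100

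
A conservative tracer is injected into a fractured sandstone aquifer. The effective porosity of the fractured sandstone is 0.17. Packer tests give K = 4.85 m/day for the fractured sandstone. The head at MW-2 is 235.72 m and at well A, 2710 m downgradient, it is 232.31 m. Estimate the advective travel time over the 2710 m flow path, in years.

207

Hydraulic gradient i = (235.72 − 232.31) / 2710 = 3.41 / 2710 = 0.001258.
Darcy flux q = K · i = 4.850 × 0.001258 = 0.006103 m/day.
Seepage velocity v = q / n_e = 0.006103 / 0.17 = 0.03590 m/day.
Travel time t = L / v = 2710 / 0.03590 = 75490 days = 206.7 years.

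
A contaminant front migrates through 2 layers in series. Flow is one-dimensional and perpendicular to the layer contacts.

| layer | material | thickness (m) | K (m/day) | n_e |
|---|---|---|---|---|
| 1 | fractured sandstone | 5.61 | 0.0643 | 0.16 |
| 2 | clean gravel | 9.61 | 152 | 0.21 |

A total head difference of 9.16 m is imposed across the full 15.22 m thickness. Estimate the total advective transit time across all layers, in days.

With flow normal to the layers, continuity requires the same specific discharge q through every layer.
Σ(b_i/K_i) = 5.61/0.0643 + 9.61/152 = 87.31 d.
q = Δh / Σ(b_i/K_i) = 9.16 / 87.31 = 0.1049 m/day.
In each layer the seepage velocity is v_i = q/n_i, so the layer transit time is t_i = b_i·n_i / q:
  layer 1 (fractured sandstone): t_1 = 5.61 × 0.16 / 0.1049 = 8.556 d
  layer 2 (clean gravel): t_2 = 9.61 × 0.21 / 0.1049 = 19.24 d
Total t = Σ t_i = 27.79 days.

27.8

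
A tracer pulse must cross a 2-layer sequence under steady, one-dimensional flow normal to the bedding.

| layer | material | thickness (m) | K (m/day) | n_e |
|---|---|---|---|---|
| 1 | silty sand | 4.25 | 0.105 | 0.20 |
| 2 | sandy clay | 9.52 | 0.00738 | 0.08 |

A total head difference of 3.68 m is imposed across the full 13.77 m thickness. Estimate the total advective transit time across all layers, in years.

1.60

With flow normal to the layers, continuity requires the same specific discharge q through every layer.
Σ(b_i/K_i) = 4.25/0.105 + 9.52/0.00738 = 1330 d.
q = Δh / Σ(b_i/K_i) = 3.68 / 1330 = 0.002766 m/day.
In each layer the seepage velocity is v_i = q/n_i, so the layer transit time is t_i = b_i·n_i / q:
  layer 1 (silty sand): t_1 = 4.25 × 0.20 / 0.002766 = 307.3 d
  layer 2 (sandy clay): t_2 = 9.52 × 0.08 / 0.002766 = 275.3 d
Total t = Σ t_i = 582.6 days = 1.595 years.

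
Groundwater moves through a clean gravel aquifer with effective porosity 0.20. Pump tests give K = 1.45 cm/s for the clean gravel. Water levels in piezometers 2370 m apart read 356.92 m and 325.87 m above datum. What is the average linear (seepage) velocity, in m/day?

Convert K: 1.45 cm/s × 864 = 1253 m/day.
Hydraulic gradient i = (356.92 − 325.87) / 2370 = 31.05 / 2370 = 0.01310.
Darcy flux q = K · i = 1253 × 0.01310 = 16.41 m/day.
Seepage velocity v = q / n_e = 16.41 / 0.20 = 82.07 m/day.

82.1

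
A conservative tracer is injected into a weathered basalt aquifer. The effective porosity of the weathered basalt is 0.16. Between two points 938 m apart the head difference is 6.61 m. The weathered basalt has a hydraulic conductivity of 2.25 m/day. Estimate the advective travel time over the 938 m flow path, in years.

25.9

Hydraulic gradient i = Δh / L = 6.61 / 938 = 0.007047.
Darcy flux q = K · i = 2.250 × 0.007047 = 0.01586 m/day.
Seepage velocity v = q / n_e = 0.01586 / 0.16 = 0.09910 m/day.
Travel time t = L / v = 938 / 0.09910 = 9465 days = 25.92 years.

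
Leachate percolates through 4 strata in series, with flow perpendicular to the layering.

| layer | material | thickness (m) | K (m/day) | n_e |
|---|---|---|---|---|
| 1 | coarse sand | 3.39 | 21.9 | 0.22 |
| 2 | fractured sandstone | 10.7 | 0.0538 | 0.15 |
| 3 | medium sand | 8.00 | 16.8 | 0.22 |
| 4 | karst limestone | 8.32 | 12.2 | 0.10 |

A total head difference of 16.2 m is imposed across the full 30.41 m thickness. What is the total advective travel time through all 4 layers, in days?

61.1

With flow normal to the layers, continuity requires the same specific discharge q through every layer.
Σ(b_i/K_i) = 3.39/21.9 + 10.7/0.0538 + 8.00/16.8 + 8.32/12.2 = 200.2 d.
q = Δh / Σ(b_i/K_i) = 16.2 / 200.2 = 0.08092 m/day.
In each layer the seepage velocity is v_i = q/n_i, so the layer transit time is t_i = b_i·n_i / q:
  layer 1 (coarse sand): t_1 = 3.39 × 0.22 / 0.08092 = 9.217 d
  layer 2 (fractured sandstone): t_2 = 10.7 × 0.15 / 0.08092 = 19.83 d
  layer 3 (medium sand): t_3 = 8.00 × 0.22 / 0.08092 = 21.75 d
  layer 4 (karst limestone): t_4 = 8.32 × 0.10 / 0.08092 = 10.28 d
Total t = Σ t_i = 61.08 days.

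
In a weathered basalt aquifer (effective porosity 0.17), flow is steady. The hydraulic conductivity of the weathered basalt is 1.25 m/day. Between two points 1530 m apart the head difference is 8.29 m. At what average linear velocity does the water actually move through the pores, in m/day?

0.0398

Hydraulic gradient i = Δh / L = 8.29 / 1530 = 0.005418.
Darcy flux q = K · i = 1.250 × 0.005418 = 0.006773 m/day.
Seepage velocity v = q / n_e = 0.006773 / 0.17 = 0.03984 m/day.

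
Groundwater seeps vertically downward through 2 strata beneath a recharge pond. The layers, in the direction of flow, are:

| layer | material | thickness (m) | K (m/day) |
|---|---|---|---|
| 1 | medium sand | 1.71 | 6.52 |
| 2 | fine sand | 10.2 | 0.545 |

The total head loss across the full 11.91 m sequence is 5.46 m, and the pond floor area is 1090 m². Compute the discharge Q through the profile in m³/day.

314

Flow is perpendicular to layering, so the layers act in series and the equivalent K is the thickness-weighted harmonic mean.
Total thickness L = 1.71 + 10.2 = 11.91 m.
Σ(b_i/K_i) = 1.71/6.52 + 10.2/0.545 = 18.98 d.
K_eq = L / Σ(b_i/K_i) = 11.91 / 18.98 = 0.6276 m/day.
Q = K_eq · A · (Δh/L) = 0.6276 × 1090 × (5.46/11.91) = 313.6 m³/day.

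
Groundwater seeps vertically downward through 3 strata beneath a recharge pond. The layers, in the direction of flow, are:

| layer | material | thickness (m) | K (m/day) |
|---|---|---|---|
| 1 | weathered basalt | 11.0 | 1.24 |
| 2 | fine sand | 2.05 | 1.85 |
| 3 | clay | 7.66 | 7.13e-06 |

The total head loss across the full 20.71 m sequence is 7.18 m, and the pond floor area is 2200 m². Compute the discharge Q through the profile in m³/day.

0.0147

Flow is perpendicular to layering, so the layers act in series and the equivalent K is the thickness-weighted harmonic mean.
Total thickness L = 11.0 + 2.05 + 7.66 = 20.71 m.
Σ(b_i/K_i) = 11.0/1.24 + 2.05/1.85 + 7.66/7.13e-06 = 1.074e+06 d.
K_eq = L / Σ(b_i/K_i) = 20.71 / 1.074e+06 = 1.928e-05 m/day.
Q = K_eq · A · (Δh/L) = 1.928e-05 × 2200 × (7.18/20.71) = 0.01470 m³/day.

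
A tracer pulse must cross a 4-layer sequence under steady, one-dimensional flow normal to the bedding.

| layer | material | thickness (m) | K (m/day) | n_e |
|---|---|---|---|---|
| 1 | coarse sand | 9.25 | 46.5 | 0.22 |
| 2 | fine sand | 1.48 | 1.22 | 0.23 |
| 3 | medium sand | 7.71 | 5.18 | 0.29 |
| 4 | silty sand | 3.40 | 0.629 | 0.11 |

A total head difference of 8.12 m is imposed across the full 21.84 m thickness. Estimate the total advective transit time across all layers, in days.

5.10

With flow normal to the layers, continuity requires the same specific discharge q through every layer.
Σ(b_i/K_i) = 9.25/46.5 + 1.48/1.22 + 7.71/5.18 + 3.40/0.629 = 8.306 d.
q = Δh / Σ(b_i/K_i) = 8.12 / 8.306 = 0.9776 m/day.
In each layer the seepage velocity is v_i = q/n_i, so the layer transit time is t_i = b_i·n_i / q:
  layer 1 (coarse sand): t_1 = 9.25 × 0.22 / 0.9776 = 2.082 d
  layer 2 (fine sand): t_2 = 1.48 × 0.23 / 0.9776 = 0.3482 d
  layer 3 (medium sand): t_3 = 7.71 × 0.29 / 0.9776 = 2.287 d
  layer 4 (silty sand): t_4 = 3.40 × 0.11 / 0.9776 = 0.3826 d
Total t = Σ t_i = 5.099 days.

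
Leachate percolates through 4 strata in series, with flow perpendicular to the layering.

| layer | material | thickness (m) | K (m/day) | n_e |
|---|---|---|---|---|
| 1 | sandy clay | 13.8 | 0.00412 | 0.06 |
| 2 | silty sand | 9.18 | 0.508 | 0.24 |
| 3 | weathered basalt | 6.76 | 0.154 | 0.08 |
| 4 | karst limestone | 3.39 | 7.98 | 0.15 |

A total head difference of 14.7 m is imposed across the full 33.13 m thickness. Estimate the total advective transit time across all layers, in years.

2.59

With flow normal to the layers, continuity requires the same specific discharge q through every layer.
Σ(b_i/K_i) = 13.8/0.00412 + 9.18/0.508 + 6.76/0.154 + 3.39/7.98 = 3412 d.
q = Δh / Σ(b_i/K_i) = 14.7 / 3412 = 0.004308 m/day.
In each layer the seepage velocity is v_i = q/n_i, so the layer transit time is t_i = b_i·n_i / q:
  layer 1 (sandy clay): t_1 = 13.8 × 0.06 / 0.004308 = 192.2 d
  layer 2 (silty sand): t_2 = 9.18 × 0.24 / 0.004308 = 511.4 d
  layer 3 (weathered basalt): t_3 = 6.76 × 0.08 / 0.004308 = 125.5 d
  layer 4 (karst limestone): t_4 = 3.39 × 0.15 / 0.004308 = 118.0 d
Total t = Σ t_i = 947.1 days = 2.593 years.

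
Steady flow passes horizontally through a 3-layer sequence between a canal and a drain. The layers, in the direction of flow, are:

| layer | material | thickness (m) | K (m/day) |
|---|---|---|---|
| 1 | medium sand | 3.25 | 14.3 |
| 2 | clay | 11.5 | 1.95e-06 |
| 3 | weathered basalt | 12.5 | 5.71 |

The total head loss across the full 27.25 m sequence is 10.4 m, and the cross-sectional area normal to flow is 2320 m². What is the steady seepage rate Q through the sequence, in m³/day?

Flow is perpendicular to layering, so the layers act in series and the equivalent K is the thickness-weighted harmonic mean.
Total thickness L = 3.25 + 11.5 + 12.5 = 27.25 m.
Σ(b_i/K_i) = 3.25/14.3 + 11.5/1.95e-06 + 12.5/5.71 = 5.897e+06 d.
K_eq = L / Σ(b_i/K_i) = 27.25 / 5.897e+06 = 4.621e-06 m/day.
Q = K_eq · A · (Δh/L) = 4.621e-06 × 2320 × (10.4/27.25) = 0.004091 m³/day.

0.00409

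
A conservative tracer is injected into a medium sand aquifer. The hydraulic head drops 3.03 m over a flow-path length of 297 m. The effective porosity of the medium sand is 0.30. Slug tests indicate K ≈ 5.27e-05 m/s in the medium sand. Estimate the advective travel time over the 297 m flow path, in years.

Convert K: 5.27e-05 m/s × 86400 = 4.553 m/day.
Hydraulic gradient i = Δh / L = 3.03 / 297 = 0.01020.
Darcy flux q = K · i = 4.553 × 0.01020 = 0.04645 m/day.
Seepage velocity v = q / n_e = 0.04645 / 0.30 = 0.1548 m/day.
Travel time t = L / v = 297 / 0.1548 = 1918 days = 5.251 years.

5.25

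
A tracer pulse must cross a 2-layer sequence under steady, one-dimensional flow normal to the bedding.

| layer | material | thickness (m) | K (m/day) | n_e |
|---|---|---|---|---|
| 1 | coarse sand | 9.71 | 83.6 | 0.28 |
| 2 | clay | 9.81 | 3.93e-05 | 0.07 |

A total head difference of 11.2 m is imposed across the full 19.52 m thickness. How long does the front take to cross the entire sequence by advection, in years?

208

With flow normal to the layers, continuity requires the same specific discharge q through every layer.
Σ(b_i/K_i) = 9.71/83.6 + 9.81/3.93e-05 = 2.496e+05 d.
q = Δh / Σ(b_i/K_i) = 11.2 / 2.496e+05 = 4.487e-05 m/day.
In each layer the seepage velocity is v_i = q/n_i, so the layer transit time is t_i = b_i·n_i / q:
  layer 1 (coarse sand): t_1 = 9.71 × 0.28 / 4.487e-05 = 60595 d
  layer 2 (clay): t_2 = 9.81 × 0.07 / 4.487e-05 = 15305 d
Total t = Σ t_i = 75900 days = 207.8 years.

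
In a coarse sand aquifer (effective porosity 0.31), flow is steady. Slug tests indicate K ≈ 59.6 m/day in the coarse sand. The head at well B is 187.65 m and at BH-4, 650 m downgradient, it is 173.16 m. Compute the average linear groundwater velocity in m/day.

4.29

Hydraulic gradient i = (187.65 − 173.16) / 650 = 14.49 / 650 = 0.02229.
Darcy flux q = K · i = 59.60 × 0.02229 = 1.329 m/day.
Seepage velocity v = q / n_e = 1.329 / 0.31 = 4.286 m/day.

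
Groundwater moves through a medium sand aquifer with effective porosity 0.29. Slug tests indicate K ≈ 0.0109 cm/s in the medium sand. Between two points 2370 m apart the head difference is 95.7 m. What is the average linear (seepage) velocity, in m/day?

1.31

Convert K: 0.0109 cm/s × 864 = 9.418 m/day.
Hydraulic gradient i = Δh / L = 95.7 / 2370 = 0.04038.
Darcy flux q = K · i = 9.418 × 0.04038 = 0.3803 m/day.
Seepage velocity v = q / n_e = 0.3803 / 0.29 = 1.311 m/day.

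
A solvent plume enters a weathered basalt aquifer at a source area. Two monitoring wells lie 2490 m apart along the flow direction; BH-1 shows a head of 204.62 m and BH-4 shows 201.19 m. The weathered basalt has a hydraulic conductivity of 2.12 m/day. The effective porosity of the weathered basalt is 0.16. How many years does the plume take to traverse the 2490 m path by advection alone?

Hydraulic gradient i = (204.62 − 201.19) / 2490 = 3.43 / 2490 = 0.001378.
Darcy flux q = K · i = 2.120 × 0.001378 = 0.002920 m/day.
Seepage velocity v = q / n_e = 0.002920 / 0.16 = 0.01825 m/day.
Travel time t = L / v = 2490 / 0.01825 = 1.364e+05 days = 373.5 years.

374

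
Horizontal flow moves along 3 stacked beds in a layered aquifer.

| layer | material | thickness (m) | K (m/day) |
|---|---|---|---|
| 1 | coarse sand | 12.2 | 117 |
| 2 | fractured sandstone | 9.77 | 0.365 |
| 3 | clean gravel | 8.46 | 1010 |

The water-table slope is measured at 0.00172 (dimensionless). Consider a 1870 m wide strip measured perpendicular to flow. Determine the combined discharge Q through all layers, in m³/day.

32100

Flow is parallel to layering, so each bed carries its own Darcy discharge and the transmissivities add.
Σ(K_i·b_i) = 117×12.2 + 0.365×9.77 + 1010×8.46 = 9976 m²/day.
Hydraulic gradient i = 0.00172.
Q = Σ(K_i·b_i) · W · i = 9976 × 1870 × 0.001720 = 32085 m³/day.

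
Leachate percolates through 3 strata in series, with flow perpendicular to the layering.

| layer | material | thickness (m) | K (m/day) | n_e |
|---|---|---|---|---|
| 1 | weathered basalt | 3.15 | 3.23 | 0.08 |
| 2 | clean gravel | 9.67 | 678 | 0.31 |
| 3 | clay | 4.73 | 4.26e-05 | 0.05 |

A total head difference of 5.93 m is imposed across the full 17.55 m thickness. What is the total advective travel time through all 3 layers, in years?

With flow normal to the layers, continuity requires the same specific discharge q through every layer.
Σ(b_i/K_i) = 3.15/3.23 + 9.67/678 + 4.73/4.26e-05 = 1.110e+05 d.
q = Δh / Σ(b_i/K_i) = 5.93 / 1.110e+05 = 5.341e-05 m/day.
In each layer the seepage velocity is v_i = q/n_i, so the layer transit time is t_i = b_i·n_i / q:
  layer 1 (weathered basalt): t_1 = 3.15 × 0.08 / 5.341e-05 = 4718 d
  layer 2 (clean gravel): t_2 = 9.67 × 0.31 / 5.341e-05 = 56129 d
  layer 3 (clay): t_3 = 4.73 × 0.05 / 5.341e-05 = 4428 d
Total t = Σ t_i = 65276 days = 178.7 years.

179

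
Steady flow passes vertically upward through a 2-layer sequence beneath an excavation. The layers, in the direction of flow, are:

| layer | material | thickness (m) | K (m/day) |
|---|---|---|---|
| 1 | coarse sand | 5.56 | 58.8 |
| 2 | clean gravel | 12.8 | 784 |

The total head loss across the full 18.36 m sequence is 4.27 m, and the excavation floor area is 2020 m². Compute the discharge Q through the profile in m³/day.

Flow is perpendicular to layering, so the layers act in series and the equivalent K is the thickness-weighted harmonic mean.
Total thickness L = 5.56 + 12.8 = 18.36 m.
Σ(b_i/K_i) = 5.56/58.8 + 12.8/784 = 0.1109 d.
K_eq = L / Σ(b_i/K_i) = 18.36 / 0.1109 = 165.6 m/day.
Q = K_eq · A · (Δh/L) = 165.6 × 2020 × (4.27/18.36) = 77787 m³/day.

77800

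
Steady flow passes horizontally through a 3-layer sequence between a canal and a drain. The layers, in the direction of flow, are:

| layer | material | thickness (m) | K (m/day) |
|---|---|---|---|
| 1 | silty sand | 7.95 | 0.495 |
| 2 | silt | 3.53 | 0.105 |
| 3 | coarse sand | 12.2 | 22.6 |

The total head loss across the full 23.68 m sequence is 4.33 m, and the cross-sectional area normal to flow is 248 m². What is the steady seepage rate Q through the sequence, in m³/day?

Flow is perpendicular to layering, so the layers act in series and the equivalent K is the thickness-weighted harmonic mean.
Total thickness L = 7.95 + 3.53 + 12.2 = 23.68 m.
Σ(b_i/K_i) = 7.95/0.495 + 3.53/0.105 + 12.2/22.6 = 50.22 d.
K_eq = L / Σ(b_i/K_i) = 23.68 / 50.22 = 0.4715 m/day.
Q = K_eq · A · (Δh/L) = 0.4715 × 248 × (4.33/23.68) = 21.38 m³/day.

21.4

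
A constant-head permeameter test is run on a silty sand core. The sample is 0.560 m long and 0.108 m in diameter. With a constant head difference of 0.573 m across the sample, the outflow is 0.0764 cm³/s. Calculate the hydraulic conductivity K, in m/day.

Cross-sectional area A = π·(d/2)² = π × (0.108/2)² = 0.009161 m².
Convert discharge: 0.0764 cm³/s = 7.640e-08 m³/s.
Darcy's law rearranged: K = Q·L / (A·Δh) = 7.640e-08 × 0.560 / (0.009161 × 0.573) = 8.151e-06 m/s = 0.7042 m/day.

0.704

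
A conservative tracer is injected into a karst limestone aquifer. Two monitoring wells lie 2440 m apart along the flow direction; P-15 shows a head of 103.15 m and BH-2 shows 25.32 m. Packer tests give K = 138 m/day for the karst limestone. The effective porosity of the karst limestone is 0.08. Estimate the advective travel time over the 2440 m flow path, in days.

Hydraulic gradient i = (103.15 − 25.32) / 2440 = 77.83 / 2440 = 0.03190.
Darcy flux q = K · i = 138.0 × 0.03190 = 4.402 m/day.
Seepage velocity v = q / n_e = 4.402 / 0.08 = 55.02 m/day.
Travel time t = L / v = 2440 / 55.02 = 44.34 days.

44.3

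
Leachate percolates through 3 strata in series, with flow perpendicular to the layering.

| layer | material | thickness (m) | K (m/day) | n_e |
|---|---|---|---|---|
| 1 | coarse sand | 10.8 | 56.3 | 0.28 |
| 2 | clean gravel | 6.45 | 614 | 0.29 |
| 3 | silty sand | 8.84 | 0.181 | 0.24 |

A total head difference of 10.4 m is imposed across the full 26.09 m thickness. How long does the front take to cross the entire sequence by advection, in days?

33.1

With flow normal to the layers, continuity requires the same specific discharge q through every layer.
Σ(b_i/K_i) = 10.8/56.3 + 6.45/614 + 8.84/0.181 = 49.04 d.
q = Δh / Σ(b_i/K_i) = 10.4 / 49.04 = 0.2121 m/day.
In each layer the seepage velocity is v_i = q/n_i, so the layer transit time is t_i = b_i·n_i / q:
  layer 1 (coarse sand): t_1 = 10.8 × 0.28 / 0.2121 = 14.26 d
  layer 2 (clean gravel): t_2 = 6.45 × 0.29 / 0.2121 = 8.821 d
  layer 3 (silty sand): t_3 = 8.84 × 0.24 / 0.2121 = 10.00 d
Total t = Σ t_i = 33.09 days.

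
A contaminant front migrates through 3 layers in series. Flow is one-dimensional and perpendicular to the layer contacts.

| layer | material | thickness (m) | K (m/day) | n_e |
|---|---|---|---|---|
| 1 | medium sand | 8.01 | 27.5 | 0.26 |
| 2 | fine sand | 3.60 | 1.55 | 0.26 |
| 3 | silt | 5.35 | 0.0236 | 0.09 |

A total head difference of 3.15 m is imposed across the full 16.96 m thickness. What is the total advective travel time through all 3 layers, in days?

With flow normal to the layers, continuity requires the same specific discharge q through every layer.
Σ(b_i/K_i) = 8.01/27.5 + 3.60/1.55 + 5.35/0.0236 = 229.3 d.
q = Δh / Σ(b_i/K_i) = 3.15 / 229.3 = 0.01374 m/day.
In each layer the seepage velocity is v_i = q/n_i, so the layer transit time is t_i = b_i·n_i / q:
  layer 1 (medium sand): t_1 = 8.01 × 0.26 / 0.01374 = 151.6 d
  layer 2 (fine sand): t_2 = 3.60 × 0.26 / 0.01374 = 68.14 d
  layer 3 (silt): t_3 = 5.35 × 0.09 / 0.01374 = 35.05 d
Total t = Σ t_i = 254.8 days.

255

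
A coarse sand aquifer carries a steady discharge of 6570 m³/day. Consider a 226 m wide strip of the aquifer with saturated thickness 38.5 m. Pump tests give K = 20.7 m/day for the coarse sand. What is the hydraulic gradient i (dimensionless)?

0.0365

Cross-sectional area A = 226 × 38.5 = 8701 m².
From Q = K·A·i, i = Q / (K·A) = 6570 / (20.70 × 8701) = 0.03648.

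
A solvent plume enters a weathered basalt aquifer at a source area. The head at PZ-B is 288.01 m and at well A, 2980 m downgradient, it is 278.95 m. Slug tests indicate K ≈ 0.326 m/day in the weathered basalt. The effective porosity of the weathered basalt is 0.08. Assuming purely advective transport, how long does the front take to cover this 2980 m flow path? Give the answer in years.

659

Hydraulic gradient i = (288.01 − 278.95) / 2980 = 9.06 / 2980 = 0.003040.
Darcy flux q = K · i = 0.3260 × 0.003040 = 0.0009911 m/day.
Seepage velocity v = q / n_e = 0.0009911 / 0.08 = 0.01239 m/day.
Travel time t = L / v = 2980 / 0.01239 = 2.405e+05 days = 658.5 years.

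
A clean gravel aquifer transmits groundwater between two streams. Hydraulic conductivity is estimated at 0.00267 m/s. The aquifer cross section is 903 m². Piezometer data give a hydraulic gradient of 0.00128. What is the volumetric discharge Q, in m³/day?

267

Convert K: 0.00267 m/s × 86400 = 230.7 m/day.
Hydraulic gradient i = 0.00128.
Darcy's law: Q = K · A · i = 230.7 × 903.0 × 0.001280 = 266.6 m³/day.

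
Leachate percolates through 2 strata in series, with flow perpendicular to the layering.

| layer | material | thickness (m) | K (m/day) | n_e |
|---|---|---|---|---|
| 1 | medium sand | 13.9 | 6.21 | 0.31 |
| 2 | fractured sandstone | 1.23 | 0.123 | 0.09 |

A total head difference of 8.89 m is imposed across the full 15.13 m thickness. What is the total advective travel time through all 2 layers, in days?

6.08

With flow normal to the layers, continuity requires the same specific discharge q through every layer.
Σ(b_i/K_i) = 13.9/6.21 + 1.23/0.123 = 12.24 d.
q = Δh / Σ(b_i/K_i) = 8.89 / 12.24 = 0.7264 m/day.
In each layer the seepage velocity is v_i = q/n_i, so the layer transit time is t_i = b_i·n_i / q:
  layer 1 (medium sand): t_1 = 13.9 × 0.31 / 0.7264 = 5.932 d
  layer 2 (fractured sandstone): t_2 = 1.23 × 0.09 / 0.7264 = 0.1524 d
Total t = Σ t_i = 6.084 days.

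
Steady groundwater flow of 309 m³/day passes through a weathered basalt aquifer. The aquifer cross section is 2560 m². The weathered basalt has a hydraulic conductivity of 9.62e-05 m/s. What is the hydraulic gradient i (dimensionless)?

Convert K: 9.62e-05 m/s × 86400 = 8.312 m/day.
From Q = K·A·i, i = Q / (K·A) = 309 / (8.312 × 2560) = 0.01452.

0.0145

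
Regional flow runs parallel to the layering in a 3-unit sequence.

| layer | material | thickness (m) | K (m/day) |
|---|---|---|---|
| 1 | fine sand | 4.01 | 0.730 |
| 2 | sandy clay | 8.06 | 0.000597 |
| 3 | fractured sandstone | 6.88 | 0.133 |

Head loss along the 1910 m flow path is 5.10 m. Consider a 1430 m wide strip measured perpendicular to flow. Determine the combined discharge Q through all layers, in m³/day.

14.7

Flow is parallel to layering, so each bed carries its own Darcy discharge and the transmissivities add.
Σ(K_i·b_i) = 0.730×4.01 + 0.000597×8.06 + 0.133×6.88 = 3.847 m²/day.
Hydraulic gradient i = Δh / L = 5.10 / 1910 = 0.002670.
Q = Σ(K_i·b_i) · W · i = 3.847 × 1430 × 0.002670 = 14.69 m³/day.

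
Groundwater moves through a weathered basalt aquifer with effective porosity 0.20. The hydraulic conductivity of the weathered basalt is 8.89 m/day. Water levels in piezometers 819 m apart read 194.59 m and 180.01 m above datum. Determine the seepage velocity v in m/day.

0.791

Hydraulic gradient i = (194.59 − 180.01) / 819 = 14.58 / 819 = 0.01780.
Darcy flux q = K · i = 8.890 × 0.01780 = 0.1583 m/day.
Seepage velocity v = q / n_e = 0.1583 / 0.20 = 0.7913 m/day.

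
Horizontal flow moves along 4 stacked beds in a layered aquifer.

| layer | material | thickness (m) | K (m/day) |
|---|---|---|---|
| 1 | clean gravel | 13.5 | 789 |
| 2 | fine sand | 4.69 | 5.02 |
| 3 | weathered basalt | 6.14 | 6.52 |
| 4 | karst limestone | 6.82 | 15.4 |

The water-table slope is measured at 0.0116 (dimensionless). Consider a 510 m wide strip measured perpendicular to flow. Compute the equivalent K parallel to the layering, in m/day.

Flow is parallel to layering, so each bed carries its own Darcy discharge and the transmissivities add.
Σ(K_i·b_i) = 789×13.5 + 5.02×4.69 + 6.52×6.14 + 15.4×6.82 = 10820 m²/day.
Total thickness b = 31.15 m, so K_eq = Σ(K_i·b_i)/b = 347.4 m/day.

347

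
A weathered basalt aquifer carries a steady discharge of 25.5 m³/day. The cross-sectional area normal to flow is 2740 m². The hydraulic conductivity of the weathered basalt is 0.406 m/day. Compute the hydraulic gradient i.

From Q = K·A·i, i = Q / (K·A) = 25.5 / (0.4060 × 2740) = 0.02292.

0.0229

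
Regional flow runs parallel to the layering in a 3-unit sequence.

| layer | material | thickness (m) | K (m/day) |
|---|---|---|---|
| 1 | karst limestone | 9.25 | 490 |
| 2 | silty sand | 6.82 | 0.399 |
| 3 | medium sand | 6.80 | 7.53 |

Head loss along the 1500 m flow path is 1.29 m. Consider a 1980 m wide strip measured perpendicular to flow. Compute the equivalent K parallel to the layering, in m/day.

201

Flow is parallel to layering, so each bed carries its own Darcy discharge and the transmissivities add.
Σ(K_i·b_i) = 490×9.25 + 0.399×6.82 + 7.53×6.80 = 4586 m²/day.
Total thickness b = 22.87 m, so K_eq = Σ(K_i·b_i)/b = 200.5 m/day.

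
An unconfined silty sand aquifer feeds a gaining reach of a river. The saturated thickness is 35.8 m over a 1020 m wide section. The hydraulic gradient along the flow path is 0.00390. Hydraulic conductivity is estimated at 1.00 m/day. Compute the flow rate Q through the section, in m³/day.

Cross-sectional area A = 1020 × 35.8 = 36516 m².
Hydraulic gradient i = 0.00390.
Darcy's law: Q = K · A · i = 1.000 × 36516 × 0.003900 = 142.4 m³/day.

142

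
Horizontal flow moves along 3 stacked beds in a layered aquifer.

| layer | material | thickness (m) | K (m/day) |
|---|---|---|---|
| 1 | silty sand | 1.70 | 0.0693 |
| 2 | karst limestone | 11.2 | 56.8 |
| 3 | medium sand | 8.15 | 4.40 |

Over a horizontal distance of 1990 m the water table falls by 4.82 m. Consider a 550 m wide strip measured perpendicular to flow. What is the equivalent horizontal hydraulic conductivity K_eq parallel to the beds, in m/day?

31.9

Flow is parallel to layering, so each bed carries its own Darcy discharge and the transmissivities add.
Σ(K_i·b_i) = 0.0693×1.70 + 56.8×11.2 + 4.40×8.15 = 672.1 m²/day.
Total thickness b = 21.05 m, so K_eq = Σ(K_i·b_i)/b = 31.93 m/day.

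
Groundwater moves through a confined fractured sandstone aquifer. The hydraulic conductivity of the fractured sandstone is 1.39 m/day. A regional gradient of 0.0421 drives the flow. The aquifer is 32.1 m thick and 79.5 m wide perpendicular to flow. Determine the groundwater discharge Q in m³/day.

Cross-sectional area A = 79.5 × 32.1 = 2552 m².
Hydraulic gradient i = 0.0421.
Darcy's law: Q = K · A · i = 1.390 × 2552 × 0.04210 = 149.3 m³/day.

149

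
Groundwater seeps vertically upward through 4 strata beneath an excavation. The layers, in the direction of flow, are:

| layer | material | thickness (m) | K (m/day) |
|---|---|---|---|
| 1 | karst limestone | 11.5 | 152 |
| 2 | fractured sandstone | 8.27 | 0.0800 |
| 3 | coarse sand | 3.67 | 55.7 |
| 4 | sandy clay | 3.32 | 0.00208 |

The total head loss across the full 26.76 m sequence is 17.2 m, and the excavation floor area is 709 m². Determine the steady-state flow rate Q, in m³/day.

Flow is perpendicular to layering, so the layers act in series and the equivalent K is the thickness-weighted harmonic mean.
Total thickness L = 11.5 + 8.27 + 3.67 + 3.32 = 26.76 m.
Σ(b_i/K_i) = 11.5/152 + 8.27/0.0800 + 3.67/55.7 + 3.32/0.00208 = 1700 d.
K_eq = L / Σ(b_i/K_i) = 26.76 / 1700 = 0.01574 m/day.
Q = K_eq · A · (Δh/L) = 0.01574 × 709 × (17.2/26.76) = 7.175 m³/day.

7.17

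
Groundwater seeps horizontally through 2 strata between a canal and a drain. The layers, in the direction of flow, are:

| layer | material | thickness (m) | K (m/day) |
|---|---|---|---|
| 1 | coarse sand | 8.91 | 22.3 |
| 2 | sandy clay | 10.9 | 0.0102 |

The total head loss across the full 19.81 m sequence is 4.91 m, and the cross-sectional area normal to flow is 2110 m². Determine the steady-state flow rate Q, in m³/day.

Flow is perpendicular to layering, so the layers act in series and the equivalent K is the thickness-weighted harmonic mean.
Total thickness L = 8.91 + 10.9 = 19.81 m.
Σ(b_i/K_i) = 8.91/22.3 + 10.9/0.0102 = 1069 d.
K_eq = L / Σ(b_i/K_i) = 19.81 / 1069 = 0.01853 m/day.
Q = K_eq · A · (Δh/L) = 0.01853 × 2110 × (4.91/19.81) = 9.691 m³/day.

9.69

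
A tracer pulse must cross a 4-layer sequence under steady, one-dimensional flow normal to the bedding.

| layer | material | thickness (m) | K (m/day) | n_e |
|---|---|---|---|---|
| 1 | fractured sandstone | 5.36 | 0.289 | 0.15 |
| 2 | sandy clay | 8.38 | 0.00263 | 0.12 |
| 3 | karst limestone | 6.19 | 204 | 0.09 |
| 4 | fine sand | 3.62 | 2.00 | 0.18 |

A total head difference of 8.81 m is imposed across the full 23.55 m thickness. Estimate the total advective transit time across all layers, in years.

With flow normal to the layers, continuity requires the same specific discharge q through every layer.
Σ(b_i/K_i) = 5.36/0.289 + 8.38/0.00263 + 6.19/204 + 3.62/2.00 = 3207 d.
q = Δh / Σ(b_i/K_i) = 8.81 / 3207 = 0.002747 m/day.
In each layer the seepage velocity is v_i = q/n_i, so the layer transit time is t_i = b_i·n_i / q:
  layer 1 (fractured sandstone): t_1 = 5.36 × 0.15 / 0.002747 = 292.6 d
  layer 2 (sandy clay): t_2 = 8.38 × 0.12 / 0.002747 = 366.0 d
  layer 3 (karst limestone): t_3 = 6.19 × 0.09 / 0.002747 = 202.8 d
  layer 4 (fine sand): t_4 = 3.62 × 0.18 / 0.002747 = 237.2 d
Total t = Σ t_i = 1099 days = 3.008 years.

3.01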